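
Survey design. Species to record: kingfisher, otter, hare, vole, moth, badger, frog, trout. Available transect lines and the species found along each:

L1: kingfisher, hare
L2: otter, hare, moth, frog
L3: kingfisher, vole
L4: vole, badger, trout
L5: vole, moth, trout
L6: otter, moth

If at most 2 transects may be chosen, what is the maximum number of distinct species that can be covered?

Choosing L2, L4 covers {otter, hare, vole, moth, badger, frog, trout} — 7 species.
No choice of 2 transects does better; here kingfisher is left uncovered.

7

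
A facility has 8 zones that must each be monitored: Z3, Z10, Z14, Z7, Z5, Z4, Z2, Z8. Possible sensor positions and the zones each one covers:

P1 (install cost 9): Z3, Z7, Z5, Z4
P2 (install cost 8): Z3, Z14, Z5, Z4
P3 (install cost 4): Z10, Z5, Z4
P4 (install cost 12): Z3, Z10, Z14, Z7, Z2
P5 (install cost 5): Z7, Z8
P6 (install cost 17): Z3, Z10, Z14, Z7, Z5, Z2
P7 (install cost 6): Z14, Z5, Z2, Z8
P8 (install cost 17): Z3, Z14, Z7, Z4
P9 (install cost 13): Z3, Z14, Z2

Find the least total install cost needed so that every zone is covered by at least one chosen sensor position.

P1, P3, P7 cover every zone at install cost 9 + 4 + 6 = 19.
Any cover uses at least 3 sensor positions; among all covering selections none totals below 19.

19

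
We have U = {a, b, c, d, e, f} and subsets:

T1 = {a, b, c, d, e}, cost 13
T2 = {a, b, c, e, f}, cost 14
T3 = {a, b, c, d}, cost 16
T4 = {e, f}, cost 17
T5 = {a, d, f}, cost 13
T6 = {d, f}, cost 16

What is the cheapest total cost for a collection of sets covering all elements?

T1, T5 cover every element at cost 13 + 13 = 26.
Any cover uses at least 2 sets; among all covering selections none totals below 26.

26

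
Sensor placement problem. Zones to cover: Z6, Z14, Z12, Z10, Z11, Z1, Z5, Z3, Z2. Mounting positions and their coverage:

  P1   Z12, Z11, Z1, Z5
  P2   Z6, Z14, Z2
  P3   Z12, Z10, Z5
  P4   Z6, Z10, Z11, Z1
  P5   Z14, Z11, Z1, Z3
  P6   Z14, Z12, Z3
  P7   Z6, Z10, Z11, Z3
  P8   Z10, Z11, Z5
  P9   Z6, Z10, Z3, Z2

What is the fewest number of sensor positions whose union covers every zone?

P1, P2, P7 together cover {Z6, Z14, Z12, Z10, Z11, Z1, Z5, Z3, Z2} — every zone.
No 2 of the 9 sensor positions cover everything (all 36 pairs fall short), so 3 is minimum.

3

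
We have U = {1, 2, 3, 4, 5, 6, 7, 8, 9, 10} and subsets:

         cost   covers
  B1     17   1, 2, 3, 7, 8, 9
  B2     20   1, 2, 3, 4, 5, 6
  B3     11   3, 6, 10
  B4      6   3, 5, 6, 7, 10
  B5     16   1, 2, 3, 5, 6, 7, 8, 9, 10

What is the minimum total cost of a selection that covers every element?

B2, B5 cover every element at cost 20 + 16 = 36.
Any cover uses at least 2 sets; among all covering selections none totals below 36.
Greedy by coverage-per-cost would pick B4, B5, B2 for 42 — worse than the optimum 36.

36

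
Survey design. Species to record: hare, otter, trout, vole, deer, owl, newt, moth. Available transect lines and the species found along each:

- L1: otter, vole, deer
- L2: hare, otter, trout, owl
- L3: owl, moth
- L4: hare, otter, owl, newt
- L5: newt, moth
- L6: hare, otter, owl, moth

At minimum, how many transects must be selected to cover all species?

3

L1, L2, L5 together cover {hare, otter, trout, vole, deer, owl, newt, moth} — every species.
No 2 of the 6 transects cover everything (all 15 pairs fall short), so 3 is minimum.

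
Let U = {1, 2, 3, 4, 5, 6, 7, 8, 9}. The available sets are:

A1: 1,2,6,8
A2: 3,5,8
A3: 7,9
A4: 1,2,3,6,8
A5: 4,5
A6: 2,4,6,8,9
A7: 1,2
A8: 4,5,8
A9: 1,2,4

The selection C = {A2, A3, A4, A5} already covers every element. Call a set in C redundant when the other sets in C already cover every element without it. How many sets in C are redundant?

1

Drop A2: the rest still cover every element — redundant.
Drop A3: 7, 9 uncovered — not redundant.
Drop A4: 1, 2, 6 uncovered — not redundant.
Drop A5: 4 uncovered — not redundant.
1 redundant: A2.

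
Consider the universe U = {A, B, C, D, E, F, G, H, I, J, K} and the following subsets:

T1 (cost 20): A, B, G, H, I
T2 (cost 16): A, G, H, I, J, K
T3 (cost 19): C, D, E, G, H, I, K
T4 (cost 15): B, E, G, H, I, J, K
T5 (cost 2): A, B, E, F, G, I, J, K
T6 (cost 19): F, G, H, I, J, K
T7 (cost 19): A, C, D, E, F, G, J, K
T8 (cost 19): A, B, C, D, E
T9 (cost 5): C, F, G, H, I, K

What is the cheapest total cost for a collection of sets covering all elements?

T3, T5 cover every element at cost 19 + 2 = 21.
Any cover uses at least 2 sets; among all covering selections none totals below 21.
Greedy by coverage-per-cost would pick T5, T9, T3 for 26 — worse than the optimum 21.

21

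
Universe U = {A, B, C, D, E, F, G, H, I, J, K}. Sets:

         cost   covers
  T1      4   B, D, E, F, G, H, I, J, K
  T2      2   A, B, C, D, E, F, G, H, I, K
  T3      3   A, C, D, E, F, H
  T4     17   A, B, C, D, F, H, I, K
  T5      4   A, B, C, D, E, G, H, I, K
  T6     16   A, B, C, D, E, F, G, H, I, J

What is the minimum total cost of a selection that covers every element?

T1, T2 cover every element at cost 4 + 2 = 6.
Any cover uses at least 2 sets; among all covering selections none totals below 6.

6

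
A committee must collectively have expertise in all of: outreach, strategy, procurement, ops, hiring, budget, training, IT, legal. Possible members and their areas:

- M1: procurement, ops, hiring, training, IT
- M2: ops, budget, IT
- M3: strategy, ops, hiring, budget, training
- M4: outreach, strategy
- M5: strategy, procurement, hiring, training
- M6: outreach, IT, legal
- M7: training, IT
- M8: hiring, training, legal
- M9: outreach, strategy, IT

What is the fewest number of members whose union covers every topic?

3

M1, M3, M6 together cover {outreach, strategy, procurement, ops, hiring, budget, training, IT, legal} — every topic.
No 2 of the 9 members cover everything (all 36 pairs fall short), so 3 is minimum.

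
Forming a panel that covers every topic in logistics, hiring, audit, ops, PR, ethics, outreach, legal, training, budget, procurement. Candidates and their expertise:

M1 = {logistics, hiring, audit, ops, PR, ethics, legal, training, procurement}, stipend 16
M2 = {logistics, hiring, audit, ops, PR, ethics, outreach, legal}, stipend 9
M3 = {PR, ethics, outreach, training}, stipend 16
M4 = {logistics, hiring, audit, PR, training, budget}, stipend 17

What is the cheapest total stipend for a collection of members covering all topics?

42

M1, M2, M4 cover every topic at stipend 16 + 9 + 17 = 42.
Any cover uses at least 3 members; among all covering selections none totals below 42.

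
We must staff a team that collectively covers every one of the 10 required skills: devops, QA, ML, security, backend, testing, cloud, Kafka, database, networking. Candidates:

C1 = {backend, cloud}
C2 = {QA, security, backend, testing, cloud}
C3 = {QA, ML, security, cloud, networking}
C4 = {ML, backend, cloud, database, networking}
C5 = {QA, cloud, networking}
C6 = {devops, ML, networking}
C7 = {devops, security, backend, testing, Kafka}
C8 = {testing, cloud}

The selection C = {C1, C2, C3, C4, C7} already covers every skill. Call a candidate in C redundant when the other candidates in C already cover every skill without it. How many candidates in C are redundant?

3

Drop C1: the rest still cover every skill — redundant.
Drop C2: the rest still cover every skill — redundant.
Drop C3: the rest still cover every skill — redundant.
Drop C4: database uncovered — not redundant.
Drop C7: devops, Kafka uncovered — not redundant.
3 redundant: C1, C2, C3.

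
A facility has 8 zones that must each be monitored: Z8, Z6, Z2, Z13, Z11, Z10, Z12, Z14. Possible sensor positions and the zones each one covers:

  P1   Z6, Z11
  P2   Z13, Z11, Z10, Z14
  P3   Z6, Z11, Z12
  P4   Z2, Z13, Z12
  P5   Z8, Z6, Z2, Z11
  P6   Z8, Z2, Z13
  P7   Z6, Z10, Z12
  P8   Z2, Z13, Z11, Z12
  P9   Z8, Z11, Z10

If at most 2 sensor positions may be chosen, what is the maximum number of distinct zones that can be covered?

Choosing P2, P5 covers {Z8, Z6, Z2, Z13, Z11, Z10, Z14} — 7 zones.
No choice of 2 sensor positions does better; here Z12 is left uncovered.

7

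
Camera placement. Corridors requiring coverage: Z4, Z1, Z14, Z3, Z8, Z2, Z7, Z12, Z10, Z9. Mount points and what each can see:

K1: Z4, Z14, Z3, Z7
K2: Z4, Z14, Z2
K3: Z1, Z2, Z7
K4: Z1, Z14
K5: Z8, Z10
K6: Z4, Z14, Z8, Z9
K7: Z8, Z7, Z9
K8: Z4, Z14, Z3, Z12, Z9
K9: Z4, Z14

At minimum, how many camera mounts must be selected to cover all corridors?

K3, K5, K8 together cover {Z4, Z1, Z14, Z3, Z8, Z2, Z7, Z12, Z10, Z9} — every corridor.
No 2 of the 9 camera mounts cover everything (all 36 pairs fall short), so 3 is minimum.

3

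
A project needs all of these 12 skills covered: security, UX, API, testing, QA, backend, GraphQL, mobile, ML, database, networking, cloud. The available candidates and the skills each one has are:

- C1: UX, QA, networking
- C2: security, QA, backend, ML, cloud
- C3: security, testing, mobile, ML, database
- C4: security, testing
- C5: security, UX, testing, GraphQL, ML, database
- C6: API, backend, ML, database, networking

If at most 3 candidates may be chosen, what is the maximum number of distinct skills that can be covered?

11

Choosing C2, C5, C6 covers {security, UX, API, testing, QA, backend, GraphQL, ML, database, networking, cloud} — 11 skills.
No choice of 3 candidates does better; here mobile is left uncovered.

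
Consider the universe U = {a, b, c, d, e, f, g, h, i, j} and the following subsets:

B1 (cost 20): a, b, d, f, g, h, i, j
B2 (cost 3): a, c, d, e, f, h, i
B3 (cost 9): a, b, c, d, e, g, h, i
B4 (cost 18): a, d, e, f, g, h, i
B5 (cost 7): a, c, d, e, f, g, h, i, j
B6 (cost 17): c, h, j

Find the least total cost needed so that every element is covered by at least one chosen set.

16

B3, B5 cover every element at cost 9 + 7 = 16.
Any cover uses at least 2 sets; among all covering selections none totals below 16.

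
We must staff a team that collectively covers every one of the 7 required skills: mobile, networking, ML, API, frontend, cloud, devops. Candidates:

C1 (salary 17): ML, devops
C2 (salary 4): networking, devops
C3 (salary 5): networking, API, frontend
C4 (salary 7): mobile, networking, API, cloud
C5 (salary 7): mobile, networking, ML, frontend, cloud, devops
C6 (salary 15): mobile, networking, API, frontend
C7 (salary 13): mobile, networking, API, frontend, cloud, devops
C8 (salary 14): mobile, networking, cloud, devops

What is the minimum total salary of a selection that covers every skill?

C3, C5 cover every skill at salary 5 + 7 = 12.
Any cover uses at least 2 candidates; among all covering selections none totals below 12.

12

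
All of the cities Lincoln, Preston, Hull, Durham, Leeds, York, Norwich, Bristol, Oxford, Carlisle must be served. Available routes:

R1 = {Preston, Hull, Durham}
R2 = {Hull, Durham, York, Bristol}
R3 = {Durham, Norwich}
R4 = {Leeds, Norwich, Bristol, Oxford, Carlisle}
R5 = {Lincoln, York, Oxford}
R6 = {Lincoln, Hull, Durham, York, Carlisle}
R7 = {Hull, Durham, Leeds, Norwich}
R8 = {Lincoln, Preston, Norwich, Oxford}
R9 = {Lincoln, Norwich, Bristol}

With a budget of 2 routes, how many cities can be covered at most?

9

Choosing R4, R6 covers {Lincoln, Hull, Durham, Leeds, York, Norwich, Bristol, Oxford, Carlisle} — 9 cities.
No choice of 2 routes does better; here Preston is left uncovered.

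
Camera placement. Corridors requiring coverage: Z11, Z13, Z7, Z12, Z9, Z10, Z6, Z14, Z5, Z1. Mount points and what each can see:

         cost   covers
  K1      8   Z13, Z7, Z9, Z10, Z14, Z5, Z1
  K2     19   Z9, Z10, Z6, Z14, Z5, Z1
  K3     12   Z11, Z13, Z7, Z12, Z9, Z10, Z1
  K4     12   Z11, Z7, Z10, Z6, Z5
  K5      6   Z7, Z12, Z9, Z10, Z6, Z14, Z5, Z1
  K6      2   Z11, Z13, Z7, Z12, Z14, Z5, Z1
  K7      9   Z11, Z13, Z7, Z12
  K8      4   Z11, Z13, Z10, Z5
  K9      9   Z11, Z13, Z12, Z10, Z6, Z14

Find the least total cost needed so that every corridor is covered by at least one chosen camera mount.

8

K5, K6 cover every corridor at cost 6 + 2 = 8.
Any cover uses at least 2 camera mounts; among all covering selections none totals below 8.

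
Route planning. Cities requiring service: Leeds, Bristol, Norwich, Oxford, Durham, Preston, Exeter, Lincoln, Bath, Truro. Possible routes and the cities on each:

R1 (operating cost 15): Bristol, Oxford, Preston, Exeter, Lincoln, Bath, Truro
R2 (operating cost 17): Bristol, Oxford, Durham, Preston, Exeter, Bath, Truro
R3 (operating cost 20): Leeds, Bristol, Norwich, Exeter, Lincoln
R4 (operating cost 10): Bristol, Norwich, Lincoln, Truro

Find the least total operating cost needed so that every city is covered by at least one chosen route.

37

R2, R3 cover every city at operating cost 17 + 20 = 37.
Any cover uses at least 2 routes; among all covering selections none totals below 37.
Greedy by coverage-per-operating cost would pick R1, R3, R2 for 52 — worse than the optimum 37.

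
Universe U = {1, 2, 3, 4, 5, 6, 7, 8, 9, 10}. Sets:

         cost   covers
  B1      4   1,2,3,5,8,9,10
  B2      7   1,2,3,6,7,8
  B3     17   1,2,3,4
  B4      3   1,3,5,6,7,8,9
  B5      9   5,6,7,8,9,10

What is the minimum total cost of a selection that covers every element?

24

B1, B3, B4 cover every element at cost 4 + 17 + 3 = 24.
Any cover uses at least 2 sets; among all covering selections none totals below 24.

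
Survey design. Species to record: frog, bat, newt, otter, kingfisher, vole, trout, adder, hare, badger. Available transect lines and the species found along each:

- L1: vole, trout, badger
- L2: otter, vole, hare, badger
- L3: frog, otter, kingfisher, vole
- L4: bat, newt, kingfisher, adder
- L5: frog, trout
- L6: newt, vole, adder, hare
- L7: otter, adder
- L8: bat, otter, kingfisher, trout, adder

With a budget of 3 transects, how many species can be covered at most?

Choosing L2, L4, L5 covers {frog, bat, newt, otter, kingfisher, vole, trout, adder, hare, badger} — 10 species.
That is all 10 species.

10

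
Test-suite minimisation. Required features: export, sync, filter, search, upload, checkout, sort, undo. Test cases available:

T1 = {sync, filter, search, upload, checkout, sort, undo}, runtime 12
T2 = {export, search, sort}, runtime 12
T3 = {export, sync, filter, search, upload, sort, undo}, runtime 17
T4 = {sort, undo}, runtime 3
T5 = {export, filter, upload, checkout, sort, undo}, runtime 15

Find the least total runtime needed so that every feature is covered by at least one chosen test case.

24

T1, T2 cover every feature at runtime 12 + 12 = 24.
Any cover uses at least 2 test cases; among all covering selections none totals below 24.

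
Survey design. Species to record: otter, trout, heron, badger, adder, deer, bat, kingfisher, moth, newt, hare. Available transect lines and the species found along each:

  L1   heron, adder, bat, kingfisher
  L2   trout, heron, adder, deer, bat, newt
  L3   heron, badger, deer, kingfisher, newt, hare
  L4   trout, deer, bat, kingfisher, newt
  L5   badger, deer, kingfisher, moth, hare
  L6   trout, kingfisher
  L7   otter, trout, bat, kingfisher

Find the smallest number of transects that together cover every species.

L2, L5, L7 together cover {otter, trout, heron, badger, adder, deer, bat, kingfisher, moth, newt, hare} — every species.
No 2 of the 7 transects cover everything (all 21 pairs fall short), so 3 is minimum.

3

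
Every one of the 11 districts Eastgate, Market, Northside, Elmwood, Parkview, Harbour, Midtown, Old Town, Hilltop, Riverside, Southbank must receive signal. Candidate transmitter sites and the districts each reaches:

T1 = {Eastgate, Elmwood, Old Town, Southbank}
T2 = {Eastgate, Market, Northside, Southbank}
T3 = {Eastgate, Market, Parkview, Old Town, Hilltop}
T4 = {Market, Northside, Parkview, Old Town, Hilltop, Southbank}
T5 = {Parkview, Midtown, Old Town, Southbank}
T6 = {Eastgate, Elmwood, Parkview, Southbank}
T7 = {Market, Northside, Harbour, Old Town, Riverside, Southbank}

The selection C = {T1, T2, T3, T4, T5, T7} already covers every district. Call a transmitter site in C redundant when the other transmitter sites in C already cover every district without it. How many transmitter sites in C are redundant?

3

Drop T1: Elmwood uncovered — not redundant.
Drop T2: the rest still cover every district — redundant.
Drop T3: the rest still cover every district — redundant.
Drop T4: the rest still cover every district — redundant.
Drop T5: Midtown uncovered — not redundant.
Drop T7: Harbour, Riverside uncovered — not redundant.
3 redundant: T2, T3, T4.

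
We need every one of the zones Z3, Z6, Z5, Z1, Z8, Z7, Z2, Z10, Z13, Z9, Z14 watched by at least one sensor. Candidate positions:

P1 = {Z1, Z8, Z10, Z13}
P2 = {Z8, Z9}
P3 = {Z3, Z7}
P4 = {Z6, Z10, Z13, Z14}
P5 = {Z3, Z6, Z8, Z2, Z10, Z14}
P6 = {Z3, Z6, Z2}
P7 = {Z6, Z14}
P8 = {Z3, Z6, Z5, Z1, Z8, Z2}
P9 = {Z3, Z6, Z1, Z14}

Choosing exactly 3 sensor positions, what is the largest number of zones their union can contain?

10

Choosing P2, P4, P8 covers {Z3, Z6, Z5, Z1, Z8, Z2, Z10, Z13, Z9, Z14} — 10 zones.
No choice of 3 sensor positions does better; here Z7 is left uncovered.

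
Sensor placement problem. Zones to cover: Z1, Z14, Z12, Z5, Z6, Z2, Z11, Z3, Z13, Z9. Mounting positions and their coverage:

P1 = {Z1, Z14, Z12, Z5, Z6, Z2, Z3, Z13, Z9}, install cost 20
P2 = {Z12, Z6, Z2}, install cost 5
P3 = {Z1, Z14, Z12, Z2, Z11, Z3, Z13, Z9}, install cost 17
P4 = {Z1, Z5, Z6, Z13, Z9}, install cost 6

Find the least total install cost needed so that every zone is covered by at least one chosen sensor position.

23

P3, P4 cover every zone at install cost 17 + 6 = 23.
Any cover uses at least 2 sensor positions; among all covering selections none totals below 23.
Greedy by coverage-per-install cost would pick P4, P2, P3 for 28 — worse than the optimum 23.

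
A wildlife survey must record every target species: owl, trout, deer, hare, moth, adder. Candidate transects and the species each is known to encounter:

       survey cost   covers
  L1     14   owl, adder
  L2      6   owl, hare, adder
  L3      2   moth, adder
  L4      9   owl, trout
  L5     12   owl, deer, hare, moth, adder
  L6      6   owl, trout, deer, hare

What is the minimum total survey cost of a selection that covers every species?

8

L3, L6 cover every species at survey cost 2 + 6 = 8.
Any cover uses at least 2 transects; among all covering selections none totals below 8.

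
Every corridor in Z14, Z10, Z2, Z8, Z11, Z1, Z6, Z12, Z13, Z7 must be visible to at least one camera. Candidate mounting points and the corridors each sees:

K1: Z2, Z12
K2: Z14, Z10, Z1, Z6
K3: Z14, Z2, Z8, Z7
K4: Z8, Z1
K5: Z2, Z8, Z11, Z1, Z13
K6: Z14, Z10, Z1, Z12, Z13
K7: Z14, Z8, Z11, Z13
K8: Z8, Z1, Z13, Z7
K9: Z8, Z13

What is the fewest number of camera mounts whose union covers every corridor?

K1, K2, K3, K5 together cover {Z14, Z10, Z2, Z8, Z11, Z1, Z6, Z12, Z13, Z7} — every corridor.
No 3 of the 9 camera mounts cover everything (all 84 triples fall short), so 4 is minimum.

4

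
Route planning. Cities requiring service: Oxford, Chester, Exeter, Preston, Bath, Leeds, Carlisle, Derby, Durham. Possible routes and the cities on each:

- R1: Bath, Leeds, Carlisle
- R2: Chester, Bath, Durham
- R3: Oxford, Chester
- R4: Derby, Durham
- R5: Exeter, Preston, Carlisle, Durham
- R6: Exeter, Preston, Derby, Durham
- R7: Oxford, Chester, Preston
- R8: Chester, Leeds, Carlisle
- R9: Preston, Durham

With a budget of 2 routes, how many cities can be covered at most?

7

Choosing R1, R6 covers {Exeter, Preston, Bath, Leeds, Carlisle, Derby, Durham} — 7 cities.
No choice of 2 routes does better; here Oxford, Chester are left uncovered.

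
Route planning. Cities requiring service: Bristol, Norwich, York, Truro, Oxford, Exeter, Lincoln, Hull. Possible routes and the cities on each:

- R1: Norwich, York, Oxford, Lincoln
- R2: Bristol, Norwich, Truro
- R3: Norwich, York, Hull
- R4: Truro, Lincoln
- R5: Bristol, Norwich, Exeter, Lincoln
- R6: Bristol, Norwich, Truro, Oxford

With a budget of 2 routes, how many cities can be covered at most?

6

Choosing R1, R2 covers {Bristol, Norwich, York, Truro, Oxford, Lincoln} — 6 cities.
No choice of 2 routes does better; here Exeter, Hull are left uncovered.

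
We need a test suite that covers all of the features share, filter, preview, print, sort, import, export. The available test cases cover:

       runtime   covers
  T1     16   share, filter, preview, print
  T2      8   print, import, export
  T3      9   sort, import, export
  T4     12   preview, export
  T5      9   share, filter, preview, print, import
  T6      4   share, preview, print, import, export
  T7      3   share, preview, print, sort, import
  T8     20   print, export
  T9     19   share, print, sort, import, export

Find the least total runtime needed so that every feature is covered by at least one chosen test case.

16

T5, T6, T7 cover every feature at runtime 9 + 4 + 3 = 16.
Any cover uses at least 2 test cases; among all covering selections none totals below 16.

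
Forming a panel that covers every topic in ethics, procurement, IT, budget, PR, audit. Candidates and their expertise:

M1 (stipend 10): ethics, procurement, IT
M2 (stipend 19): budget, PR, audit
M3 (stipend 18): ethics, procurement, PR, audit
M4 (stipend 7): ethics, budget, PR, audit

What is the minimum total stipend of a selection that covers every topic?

17

M1, M4 cover every topic at stipend 10 + 7 = 17.
Any cover uses at least 2 members; among all covering selections none totals below 17.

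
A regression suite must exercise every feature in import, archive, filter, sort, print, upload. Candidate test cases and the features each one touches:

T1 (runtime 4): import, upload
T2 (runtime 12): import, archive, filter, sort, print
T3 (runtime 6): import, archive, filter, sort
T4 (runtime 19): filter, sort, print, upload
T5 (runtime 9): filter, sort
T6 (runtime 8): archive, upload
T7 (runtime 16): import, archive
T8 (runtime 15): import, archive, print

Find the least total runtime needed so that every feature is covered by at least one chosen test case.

16

T1, T2 cover every feature at runtime 4 + 12 = 16.
Any cover uses at least 2 test cases; among all covering selections none totals below 16.
Greedy by coverage-per-runtime would pick T3, T1, T2 for 22 — worse than the optimum 16.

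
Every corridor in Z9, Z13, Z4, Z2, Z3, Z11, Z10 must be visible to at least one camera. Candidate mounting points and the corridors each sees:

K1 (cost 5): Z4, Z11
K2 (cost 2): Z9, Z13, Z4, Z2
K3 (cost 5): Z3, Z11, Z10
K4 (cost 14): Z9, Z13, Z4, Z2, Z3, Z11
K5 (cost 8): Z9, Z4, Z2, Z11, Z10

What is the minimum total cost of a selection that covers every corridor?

K2, K3 cover every corridor at cost 2 + 5 = 7.
Any cover uses at least 2 camera mounts; among all covering selections none totals below 7.

7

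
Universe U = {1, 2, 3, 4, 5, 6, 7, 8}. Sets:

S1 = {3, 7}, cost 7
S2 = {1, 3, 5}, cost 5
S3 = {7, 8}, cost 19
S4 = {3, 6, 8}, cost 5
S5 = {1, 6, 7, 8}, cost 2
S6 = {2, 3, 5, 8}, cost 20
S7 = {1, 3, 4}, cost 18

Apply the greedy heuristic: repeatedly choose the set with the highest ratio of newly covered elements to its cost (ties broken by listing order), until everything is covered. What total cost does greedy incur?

45

Pick 1: S5 adds 4 new (1, 6, 7, 8) at cost 2 (ratio 4/2).
Pick 2: S2 adds 2 new (3, 5) at cost 5 (ratio 2/5).
Pick 3: S7 adds 1 new (4) at cost 18 (ratio 1/18).
Pick 4: S6 adds 1 new (2) at cost 20 (ratio 1/20).
Greedy total cost: 2 + 5 + 18 + 20 = 45. (The true optimum is 40, so greedy overshoots here.)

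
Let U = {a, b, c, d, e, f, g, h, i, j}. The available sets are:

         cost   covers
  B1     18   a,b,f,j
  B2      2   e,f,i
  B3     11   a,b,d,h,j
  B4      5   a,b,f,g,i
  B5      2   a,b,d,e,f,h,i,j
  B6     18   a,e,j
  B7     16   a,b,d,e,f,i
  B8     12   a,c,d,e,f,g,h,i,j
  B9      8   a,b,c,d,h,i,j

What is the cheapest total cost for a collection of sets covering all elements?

B5, B8 cover every element at cost 2 + 12 = 14.
Any cover uses at least 2 sets; among all covering selections none totals below 14.

14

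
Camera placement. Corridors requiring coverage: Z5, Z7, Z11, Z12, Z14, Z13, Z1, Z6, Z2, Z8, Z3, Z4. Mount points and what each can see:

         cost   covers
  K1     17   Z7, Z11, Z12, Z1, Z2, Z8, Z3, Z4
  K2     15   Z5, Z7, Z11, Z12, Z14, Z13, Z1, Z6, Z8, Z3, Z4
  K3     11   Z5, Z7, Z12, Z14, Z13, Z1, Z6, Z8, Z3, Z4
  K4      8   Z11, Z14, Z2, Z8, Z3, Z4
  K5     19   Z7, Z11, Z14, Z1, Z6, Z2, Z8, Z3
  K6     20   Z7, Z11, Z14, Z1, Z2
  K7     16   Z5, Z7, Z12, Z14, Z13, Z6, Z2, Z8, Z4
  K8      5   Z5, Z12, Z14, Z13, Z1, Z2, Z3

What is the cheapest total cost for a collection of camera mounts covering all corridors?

K3, K4 cover every corridor at cost 11 + 8 = 19.
Any cover uses at least 2 camera mounts; among all covering selections none totals below 19.
Greedy by coverage-per-cost would pick K8, K4, K3 for 24 — worse than the optimum 19.

19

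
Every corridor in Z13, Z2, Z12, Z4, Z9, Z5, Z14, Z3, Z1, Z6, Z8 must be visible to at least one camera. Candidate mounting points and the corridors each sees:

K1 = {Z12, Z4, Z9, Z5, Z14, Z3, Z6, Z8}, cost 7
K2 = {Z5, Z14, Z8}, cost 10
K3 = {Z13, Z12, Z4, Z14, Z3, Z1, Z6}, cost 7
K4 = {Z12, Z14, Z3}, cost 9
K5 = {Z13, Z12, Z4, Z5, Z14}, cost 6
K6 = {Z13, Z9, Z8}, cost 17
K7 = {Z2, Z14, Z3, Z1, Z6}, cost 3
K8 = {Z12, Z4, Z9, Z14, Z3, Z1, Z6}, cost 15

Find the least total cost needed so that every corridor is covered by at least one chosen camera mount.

16

K1, K5, K7 cover every corridor at cost 7 + 6 + 3 = 16.
Any cover uses at least 3 camera mounts; among all covering selections none totals below 16.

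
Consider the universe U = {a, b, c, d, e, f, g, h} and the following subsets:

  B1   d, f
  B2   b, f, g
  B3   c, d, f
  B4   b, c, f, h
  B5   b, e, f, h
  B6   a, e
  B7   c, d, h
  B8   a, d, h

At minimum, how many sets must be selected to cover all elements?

3

B2, B6, B7 together cover {a, b, c, d, e, f, g, h} — every element.
No 2 of the 8 sets cover everything (all 28 pairs fall short), so 3 is minimum.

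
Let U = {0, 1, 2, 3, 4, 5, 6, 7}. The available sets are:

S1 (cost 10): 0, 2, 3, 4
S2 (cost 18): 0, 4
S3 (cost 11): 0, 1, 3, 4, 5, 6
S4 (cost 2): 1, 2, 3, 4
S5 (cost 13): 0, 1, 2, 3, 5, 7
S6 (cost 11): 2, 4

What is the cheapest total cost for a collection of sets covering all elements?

24

S3, S5 cover every element at cost 11 + 13 = 24.
Any cover uses at least 2 sets; among all covering selections none totals below 24.
Greedy by coverage-per-cost would pick S4, S3, S5 for 26 — worse than the optimum 24.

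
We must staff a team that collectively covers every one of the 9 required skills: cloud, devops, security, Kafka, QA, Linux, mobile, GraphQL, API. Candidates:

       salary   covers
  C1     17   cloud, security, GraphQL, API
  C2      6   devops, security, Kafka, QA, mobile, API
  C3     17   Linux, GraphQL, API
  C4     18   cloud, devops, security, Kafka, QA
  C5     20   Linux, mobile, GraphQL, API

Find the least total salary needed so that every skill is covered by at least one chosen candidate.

38

C4, C5 cover every skill at salary 18 + 20 = 38.
Any cover uses at least 2 candidates; among all covering selections none totals below 38.
Greedy by coverage-per-salary would pick C2, C1, C3 for 40 — worse than the optimum 38.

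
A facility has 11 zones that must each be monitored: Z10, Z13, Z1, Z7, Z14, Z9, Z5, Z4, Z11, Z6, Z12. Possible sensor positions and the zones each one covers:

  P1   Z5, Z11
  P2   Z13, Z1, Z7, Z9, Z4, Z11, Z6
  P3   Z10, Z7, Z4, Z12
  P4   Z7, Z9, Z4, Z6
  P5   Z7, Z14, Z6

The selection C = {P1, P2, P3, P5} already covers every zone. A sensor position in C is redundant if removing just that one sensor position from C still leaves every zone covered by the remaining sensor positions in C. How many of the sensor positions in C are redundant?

Drop P1: Z5 uncovered — not redundant.
Drop P2: Z13, Z1, Z9 uncovered — not redundant.
Drop P3: Z10, Z12 uncovered — not redundant.
Drop P5: Z14 uncovered — not redundant.
None of the sensor positions in C is redundant.

0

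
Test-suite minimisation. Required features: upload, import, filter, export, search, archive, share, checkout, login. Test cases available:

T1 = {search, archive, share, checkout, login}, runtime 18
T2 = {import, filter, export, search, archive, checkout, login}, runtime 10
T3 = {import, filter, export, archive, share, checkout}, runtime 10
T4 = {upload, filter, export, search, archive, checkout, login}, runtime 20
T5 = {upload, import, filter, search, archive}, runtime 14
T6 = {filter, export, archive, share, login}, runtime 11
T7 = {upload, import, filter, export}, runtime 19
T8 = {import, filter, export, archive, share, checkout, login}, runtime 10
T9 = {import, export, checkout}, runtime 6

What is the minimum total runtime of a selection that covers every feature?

T5, T8 cover every feature at runtime 14 + 10 = 24.
Any cover uses at least 2 test cases; among all covering selections none totals below 24.
Greedy by coverage-per-runtime would pick T2, T3, T5 for 34 — worse than the optimum 24.

24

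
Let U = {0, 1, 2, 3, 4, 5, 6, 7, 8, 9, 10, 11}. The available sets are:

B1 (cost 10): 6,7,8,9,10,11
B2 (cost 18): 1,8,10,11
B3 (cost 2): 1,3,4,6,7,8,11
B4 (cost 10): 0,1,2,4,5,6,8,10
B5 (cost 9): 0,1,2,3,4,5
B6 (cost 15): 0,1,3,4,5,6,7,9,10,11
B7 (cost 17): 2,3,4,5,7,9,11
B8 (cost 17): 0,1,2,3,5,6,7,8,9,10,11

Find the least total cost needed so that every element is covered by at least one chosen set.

19

B1, B5 cover every element at cost 10 + 9 = 19.
Any cover uses at least 2 sets; among all covering selections none totals below 19.
Greedy by coverage-per-cost would pick B3, B4, B1 for 22 — worse than the optimum 19.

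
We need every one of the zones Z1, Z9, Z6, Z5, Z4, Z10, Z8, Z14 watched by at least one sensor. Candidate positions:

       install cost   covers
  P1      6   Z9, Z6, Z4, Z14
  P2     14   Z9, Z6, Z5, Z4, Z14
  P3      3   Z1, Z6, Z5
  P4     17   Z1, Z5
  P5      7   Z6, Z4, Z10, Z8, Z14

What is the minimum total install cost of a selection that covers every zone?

16

P1, P3, P5 cover every zone at install cost 6 + 3 + 7 = 16.
Any cover uses at least 3 sensor positions; among all covering selections none totals below 16.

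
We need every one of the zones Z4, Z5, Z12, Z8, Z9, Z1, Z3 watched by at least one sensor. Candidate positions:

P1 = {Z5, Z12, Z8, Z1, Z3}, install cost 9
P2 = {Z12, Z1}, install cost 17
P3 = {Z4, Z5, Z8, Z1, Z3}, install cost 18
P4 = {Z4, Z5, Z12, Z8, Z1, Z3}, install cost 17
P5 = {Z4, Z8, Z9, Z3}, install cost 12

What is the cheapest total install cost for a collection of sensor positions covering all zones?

21

P1, P5 cover every zone at install cost 9 + 12 = 21.
Any cover uses at least 2 sensor positions; among all covering selections none totals below 21.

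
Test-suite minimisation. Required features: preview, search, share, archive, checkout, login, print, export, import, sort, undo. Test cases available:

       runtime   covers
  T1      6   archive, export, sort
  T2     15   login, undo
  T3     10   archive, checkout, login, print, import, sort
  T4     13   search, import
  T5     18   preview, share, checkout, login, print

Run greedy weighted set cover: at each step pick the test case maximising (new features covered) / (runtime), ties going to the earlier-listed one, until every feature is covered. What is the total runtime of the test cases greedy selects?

Pick 1: T3 adds 6 new (archive, checkout, login, print, import, sort) at runtime 10 (ratio 6/10).
Pick 2: T1 adds 1 new (export) at runtime 6 (ratio 1/6).
Pick 3: T5 adds 2 new (preview, share) at runtime 18 (ratio 2/18).
Pick 4: T4 adds 1 new (search) at runtime 13 (ratio 1/13).
Pick 5: T2 adds 1 new (undo) at runtime 15 (ratio 1/15).
Greedy total runtime: 10 + 6 + 18 + 13 + 15 = 62. (The true optimum is 52, so greedy overshoots here.)

62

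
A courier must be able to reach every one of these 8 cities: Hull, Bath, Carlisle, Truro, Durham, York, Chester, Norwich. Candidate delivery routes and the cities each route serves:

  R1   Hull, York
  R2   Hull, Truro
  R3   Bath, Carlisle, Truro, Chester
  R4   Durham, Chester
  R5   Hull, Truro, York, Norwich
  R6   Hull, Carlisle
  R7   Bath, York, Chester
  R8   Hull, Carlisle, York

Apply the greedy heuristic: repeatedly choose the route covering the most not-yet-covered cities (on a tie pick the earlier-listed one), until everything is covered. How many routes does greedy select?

3

Pick 1: R3 covers 4 new cities (Bath, Carlisle, Truro, Chester).
Pick 2: R5 covers 3 new cities (Hull, York, Norwich).
Pick 3: R4 covers 1 new cities (Durham).
Greedy uses 3 routes.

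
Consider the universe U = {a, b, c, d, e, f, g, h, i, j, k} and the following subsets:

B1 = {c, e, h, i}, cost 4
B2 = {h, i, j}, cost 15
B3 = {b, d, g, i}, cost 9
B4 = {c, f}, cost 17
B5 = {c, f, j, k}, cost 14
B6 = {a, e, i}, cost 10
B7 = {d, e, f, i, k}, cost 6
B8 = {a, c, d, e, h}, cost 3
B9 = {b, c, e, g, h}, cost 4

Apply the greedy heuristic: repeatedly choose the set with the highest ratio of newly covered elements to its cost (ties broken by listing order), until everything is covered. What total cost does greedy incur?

Pick 1: B8 adds 5 new (a, c, d, e, h) at cost 3 (ratio 5/3).
Pick 2: B7 adds 3 new (f, i, k) at cost 6 (ratio 3/6).
Pick 3: B9 adds 2 new (b, g) at cost 4 (ratio 2/4).
Pick 4: B5 adds 1 new (j) at cost 14 (ratio 1/14).
Greedy total cost: 3 + 6 + 4 + 14 = 27. (The true optimum is 25, so greedy overshoots here.)

27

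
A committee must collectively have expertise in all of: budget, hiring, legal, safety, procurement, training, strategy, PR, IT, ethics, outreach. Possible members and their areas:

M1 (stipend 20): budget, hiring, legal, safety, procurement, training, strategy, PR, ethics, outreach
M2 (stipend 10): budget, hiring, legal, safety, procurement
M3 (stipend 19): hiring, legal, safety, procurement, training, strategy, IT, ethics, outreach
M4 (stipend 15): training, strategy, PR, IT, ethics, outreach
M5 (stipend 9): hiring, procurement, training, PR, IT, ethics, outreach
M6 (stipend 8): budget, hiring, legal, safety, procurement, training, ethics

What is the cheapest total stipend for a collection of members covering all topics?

23

M4, M6 cover every topic at stipend 15 + 8 = 23.
Any cover uses at least 2 members; among all covering selections none totals below 23.
Greedy by coverage-per-stipend would pick M6, M5, M4 for 32 — worse than the optimum 23.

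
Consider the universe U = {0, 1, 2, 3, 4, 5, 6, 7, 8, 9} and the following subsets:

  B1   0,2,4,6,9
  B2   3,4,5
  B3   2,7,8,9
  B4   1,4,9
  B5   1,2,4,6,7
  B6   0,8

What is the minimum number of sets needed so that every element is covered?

4

B1, B2, B3, B4 together cover {0, 1, 2, 3, 4, 5, 6, 7, 8, 9} — every element.
No 3 of the 6 sets cover everything (all 20 triples fall short), so 4 is minimum.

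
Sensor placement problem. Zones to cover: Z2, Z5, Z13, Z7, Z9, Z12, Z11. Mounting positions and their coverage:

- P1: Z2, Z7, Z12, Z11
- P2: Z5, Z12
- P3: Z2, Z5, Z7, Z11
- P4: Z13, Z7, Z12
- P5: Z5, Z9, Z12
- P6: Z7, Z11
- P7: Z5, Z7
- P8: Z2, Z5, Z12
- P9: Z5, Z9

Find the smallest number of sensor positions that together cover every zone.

3

P1, P4, P5 together cover {Z2, Z5, Z13, Z7, Z9, Z12, Z11} — every zone.
No 2 of the 9 sensor positions cover everything (all 36 pairs fall short), so 3 is minimum.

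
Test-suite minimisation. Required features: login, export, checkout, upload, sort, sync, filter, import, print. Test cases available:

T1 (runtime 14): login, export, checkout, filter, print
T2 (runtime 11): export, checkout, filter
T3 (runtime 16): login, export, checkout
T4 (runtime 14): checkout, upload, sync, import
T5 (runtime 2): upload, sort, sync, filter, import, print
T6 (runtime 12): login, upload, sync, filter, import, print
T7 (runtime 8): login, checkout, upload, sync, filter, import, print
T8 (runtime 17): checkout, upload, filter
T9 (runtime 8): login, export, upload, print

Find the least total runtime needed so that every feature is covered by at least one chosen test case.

T1, T5 cover every feature at runtime 14 + 2 = 16.
Any cover uses at least 2 test cases; among all covering selections none totals below 16.
Greedy by coverage-per-runtime would pick T5, T7, T9 for 18 — worse than the optimum 16.

16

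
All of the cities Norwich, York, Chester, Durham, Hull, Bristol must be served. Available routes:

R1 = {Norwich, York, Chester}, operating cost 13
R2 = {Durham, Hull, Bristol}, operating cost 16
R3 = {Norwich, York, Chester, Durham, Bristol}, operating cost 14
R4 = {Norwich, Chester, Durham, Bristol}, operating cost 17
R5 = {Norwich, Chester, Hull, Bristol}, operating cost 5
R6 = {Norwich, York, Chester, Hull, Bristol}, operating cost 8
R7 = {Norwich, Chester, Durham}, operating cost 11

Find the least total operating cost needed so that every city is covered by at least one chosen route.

R3, R5 cover every city at operating cost 14 + 5 = 19.
Any cover uses at least 2 routes; among all covering selections none totals below 19.

19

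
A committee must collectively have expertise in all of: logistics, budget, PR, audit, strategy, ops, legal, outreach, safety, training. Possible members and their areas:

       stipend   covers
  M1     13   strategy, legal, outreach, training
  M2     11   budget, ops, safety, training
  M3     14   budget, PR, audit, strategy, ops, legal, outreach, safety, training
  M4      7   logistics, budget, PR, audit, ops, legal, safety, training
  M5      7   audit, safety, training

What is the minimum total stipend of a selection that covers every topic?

M1, M4 cover every topic at stipend 13 + 7 = 20.
Any cover uses at least 2 members; among all covering selections none totals below 20.

20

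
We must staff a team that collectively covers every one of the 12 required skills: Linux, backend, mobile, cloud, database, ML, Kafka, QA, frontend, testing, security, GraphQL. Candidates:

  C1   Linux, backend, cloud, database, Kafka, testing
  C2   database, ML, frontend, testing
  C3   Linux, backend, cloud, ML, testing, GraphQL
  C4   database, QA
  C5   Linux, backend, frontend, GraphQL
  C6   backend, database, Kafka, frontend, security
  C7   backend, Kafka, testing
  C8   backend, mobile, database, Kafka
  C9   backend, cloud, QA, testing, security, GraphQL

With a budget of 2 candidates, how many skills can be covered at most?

10

Choosing C3, C6 covers {Linux, backend, cloud, database, ML, Kafka, frontend, testing, security, GraphQL} — 10 skills.
No choice of 2 candidates does better; here mobile, QA are left uncovered.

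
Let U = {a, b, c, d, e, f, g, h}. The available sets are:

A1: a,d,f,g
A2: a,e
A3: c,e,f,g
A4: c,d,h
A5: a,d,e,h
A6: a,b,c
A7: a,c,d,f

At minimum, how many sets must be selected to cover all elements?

A1, A5, A6 together cover {a, b, c, d, e, f, g, h} — every element.
No 2 of the 7 sets cover everything (all 21 pairs fall short), so 3 is minimum.
Greedy (largest uncovered first) would take A1, A3, A4, A6 — 4 sets — but 3 suffice.

3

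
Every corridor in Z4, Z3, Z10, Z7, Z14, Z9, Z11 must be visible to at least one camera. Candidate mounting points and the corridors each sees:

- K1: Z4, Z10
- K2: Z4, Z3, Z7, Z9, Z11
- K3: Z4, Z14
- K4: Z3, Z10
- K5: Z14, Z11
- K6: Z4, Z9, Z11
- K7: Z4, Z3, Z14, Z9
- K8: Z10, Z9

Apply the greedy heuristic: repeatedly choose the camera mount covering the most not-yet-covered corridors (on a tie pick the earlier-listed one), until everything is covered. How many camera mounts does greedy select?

3

Pick 1: K2 covers 5 new corridors (Z4, Z3, Z7, Z9, Z11).
Pick 2: K1 covers 1 new corridors (Z10).
Pick 3: K3 covers 1 new corridors (Z14).
Greedy uses 3 camera mounts.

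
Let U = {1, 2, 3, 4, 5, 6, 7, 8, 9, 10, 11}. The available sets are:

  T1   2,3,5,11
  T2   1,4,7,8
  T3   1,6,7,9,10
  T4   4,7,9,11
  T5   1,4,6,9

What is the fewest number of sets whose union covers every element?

3

T1, T2, T3 together cover {1, 2, 3, 4, 5, 6, 7, 8, 9, 10, 11} — every element.
No 2 of the 5 sets cover everything (all 10 pairs fall short), so 3 is minimum.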